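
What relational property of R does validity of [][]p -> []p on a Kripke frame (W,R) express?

Suppose □□p→□p is valid. Take Rxy and set V(p)={w : xR²w}. Then □□p at x, so □p at x, so p at y, i.e. ∃z(Rxz∧Rzy).

density: forall x forall y (Rxy -> exists z (Rxz & Rzy))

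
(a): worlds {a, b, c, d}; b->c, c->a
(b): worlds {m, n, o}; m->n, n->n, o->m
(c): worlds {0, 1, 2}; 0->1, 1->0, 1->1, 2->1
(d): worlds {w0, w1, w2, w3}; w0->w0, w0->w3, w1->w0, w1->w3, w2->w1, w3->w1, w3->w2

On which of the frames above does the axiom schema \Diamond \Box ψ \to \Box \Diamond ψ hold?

This is the axiom for convergence; its first-order frame correspondent is \forall x \forall y \forall z (Rxy \wedge Rxz \to \exists w (Ryw \wedge Rzw)).
(a): fails — Rca and Rca but a and a have no common successor.
(b): condition met.
(c): condition met.
(d): fails — Rw0w0 and Rw0w3 but w0 and w3 have no common successor.
Valid on: (b), (c).

(b), (c)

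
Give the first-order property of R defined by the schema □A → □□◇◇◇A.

This is a Sahlqvist (Geach-type) schema ◇^0□^1A → □^2◇^3A.
Minimal-valuation argument: fix x; take any y with xR^0y and any z with xR^2z. Set V(A) to the set of worlds R-reachable from y in exactly 1 step. Then □^1A holds at y, so the antecedent holds at x; validity forces ◇^3A at z, giving a w with zR^3w and yR^1w.
First-order correspondent: ∀x ∀z (xR²z → ∃w (xRw ∧ zR³w)).

∀x ∀z (xR²z → ∃w (xRw ∧ zR³w))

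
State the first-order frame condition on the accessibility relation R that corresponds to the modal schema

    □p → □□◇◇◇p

This is a Sahlqvist (Geach-type) schema ◇^0□^1p → □^2◇^3p.
Minimal-valuation argument: fix x; take any y with xR^0y and any z with xR^2z. Set V(p) to the set of worlds R-reachable from y in exactly 1 step. Then □^1p holds at y, so the antecedent holds at x; validity forces ◇^3p at z, giving a w with zR^3w and yR^1w.
First-order correspondent: ∀x ∀z (xR²z → ∃w (xRw ∧ zR³w)).

∀x ∀z (xR²z → ∃w (xRw ∧ zR³w))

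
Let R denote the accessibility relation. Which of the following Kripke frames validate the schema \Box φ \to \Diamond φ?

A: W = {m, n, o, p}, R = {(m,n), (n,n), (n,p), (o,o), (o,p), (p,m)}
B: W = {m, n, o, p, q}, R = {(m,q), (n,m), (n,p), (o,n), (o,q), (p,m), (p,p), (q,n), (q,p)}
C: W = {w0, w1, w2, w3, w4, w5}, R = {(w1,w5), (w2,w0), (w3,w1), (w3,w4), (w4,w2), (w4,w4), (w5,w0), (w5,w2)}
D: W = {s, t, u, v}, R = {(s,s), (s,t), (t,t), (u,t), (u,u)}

This is the axiom for seriality; its first-order frame correspondent is \forall x \exists y Rxy.
A: holds.
B: holds.
C: fails — world w0 has no successor.
D: fails — world v has no successor.

A, B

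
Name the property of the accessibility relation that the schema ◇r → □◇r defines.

the Euclidean property

This is the 5 axiom.
It corresponds to the Euclidean property: ∀x ∀y ∀z (Rxy ∧ Rxz → Ryz).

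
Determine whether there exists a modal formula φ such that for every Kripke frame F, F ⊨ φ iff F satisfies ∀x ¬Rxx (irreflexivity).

No

If a class were modally definable it would be closed under surjective bounded morphisms (Goldblatt–Thomason).
The 5-cycle (worlds s,t,u,v,w with s→t→u→v→w→s) is irreflexive, and the map sending every world to a single reflexive point • is a surjective bounded morphism (forth: every edge maps to (•,•); back: every world has a successor). So any modal formula valid on the 5-cycle is also valid on the reflexive point, which is not irreflexive.
So the class is not modally definable.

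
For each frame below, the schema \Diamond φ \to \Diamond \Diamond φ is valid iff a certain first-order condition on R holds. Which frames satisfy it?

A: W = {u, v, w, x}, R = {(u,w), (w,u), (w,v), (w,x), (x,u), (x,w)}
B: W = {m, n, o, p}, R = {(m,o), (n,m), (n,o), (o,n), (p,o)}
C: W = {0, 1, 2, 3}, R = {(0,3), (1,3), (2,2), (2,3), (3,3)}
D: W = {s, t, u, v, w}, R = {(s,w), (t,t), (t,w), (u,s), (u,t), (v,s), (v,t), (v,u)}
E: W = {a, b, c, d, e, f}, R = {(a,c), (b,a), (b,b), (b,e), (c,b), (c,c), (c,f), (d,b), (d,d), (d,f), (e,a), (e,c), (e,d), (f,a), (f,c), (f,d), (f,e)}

Frame correspondent (Sahlqvist): \forall x \forall y (xRy \to \exists w (y = w \wedge x R^2 w)) — i.e. a generalized confluence (Geach) condition.
A: fails — uRw but no t with w=t and uR²t.
B: fails — mRo but no w with o=w and mR²w.
C: satisfies the condition.
D: fails — sRw but no w* with w=w* and sR²w*.
E: fails — eRa but no w with a=w and eR²w.
Valid on: C.

C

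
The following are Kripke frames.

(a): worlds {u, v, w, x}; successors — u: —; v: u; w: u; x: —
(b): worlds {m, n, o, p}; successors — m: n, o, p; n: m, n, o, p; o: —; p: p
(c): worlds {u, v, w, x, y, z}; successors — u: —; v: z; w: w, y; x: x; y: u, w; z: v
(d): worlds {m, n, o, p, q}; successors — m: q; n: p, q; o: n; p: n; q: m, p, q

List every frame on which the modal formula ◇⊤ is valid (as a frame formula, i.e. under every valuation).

(d)

Frame correspondent (Sahlqvist): ∀x ∃y Rxy — i.e. seriality.
(a): fails — world u has no successor.
(b): fails — world o has no successor.
(c): fails — world u has no successor.
(d): holds.
Valid on: (d).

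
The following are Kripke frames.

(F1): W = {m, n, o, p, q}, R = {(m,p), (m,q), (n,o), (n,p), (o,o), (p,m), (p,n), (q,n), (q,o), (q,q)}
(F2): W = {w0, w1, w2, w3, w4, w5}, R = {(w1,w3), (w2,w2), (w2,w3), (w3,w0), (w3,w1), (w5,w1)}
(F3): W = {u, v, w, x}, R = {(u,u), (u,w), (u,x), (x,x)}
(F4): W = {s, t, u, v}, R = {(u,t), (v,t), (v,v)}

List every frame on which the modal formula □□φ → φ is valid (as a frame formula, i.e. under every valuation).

(F1)

This is the axiom for a generalized confluence (Geach) condition; its first-order frame correspondent is ∀x ∃w (xR²w ∧ x = w).
(F1): condition met.
(F2): fails — at w0 but no w with w0R²w and w0=w.
(F3): fails — at v but no t with vR²t and v=t.
(F4): fails — at s but no w with sR²w and s=w.
Valid on: (F1).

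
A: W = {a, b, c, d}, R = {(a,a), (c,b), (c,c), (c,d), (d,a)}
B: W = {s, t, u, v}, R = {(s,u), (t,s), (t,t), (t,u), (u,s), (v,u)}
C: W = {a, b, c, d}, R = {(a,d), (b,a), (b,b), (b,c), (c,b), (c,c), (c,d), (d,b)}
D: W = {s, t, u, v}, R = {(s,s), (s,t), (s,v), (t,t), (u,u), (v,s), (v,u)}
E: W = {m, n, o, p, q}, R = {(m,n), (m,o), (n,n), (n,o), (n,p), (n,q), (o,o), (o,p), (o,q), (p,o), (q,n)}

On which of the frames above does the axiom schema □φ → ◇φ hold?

The schema corresponds to seriality: ∀x ∃y Rxy.
A: fails — world b has no successor.
B: satisfies the condition.
C: satisfies the condition.
D: satisfies the condition.
E: satisfies the condition.
Valid on: B, C, D, E.

B, C, D, E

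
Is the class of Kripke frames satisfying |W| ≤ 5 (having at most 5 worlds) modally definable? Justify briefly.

Modal frame validity is preserved under disjoint unions.
Any modal formula valid on each of 6 disjoint one-world frames is valid on their disjoint union (validity is preserved under disjoint unions). Each one-world frame has |W|=1≤5, but the union has |W|=6.
So the class is not modally definable.

No — not modally definable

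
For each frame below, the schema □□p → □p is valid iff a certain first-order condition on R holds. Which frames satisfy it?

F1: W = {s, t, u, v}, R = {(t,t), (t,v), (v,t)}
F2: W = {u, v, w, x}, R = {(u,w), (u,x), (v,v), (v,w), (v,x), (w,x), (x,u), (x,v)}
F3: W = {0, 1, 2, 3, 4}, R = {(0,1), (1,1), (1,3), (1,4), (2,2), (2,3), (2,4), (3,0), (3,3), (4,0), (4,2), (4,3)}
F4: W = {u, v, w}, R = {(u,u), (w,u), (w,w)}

F1, F3, F4

The schema corresponds to density: ∀x ∀y (Rxy → ∃z (Rxz ∧ Rzy)).
F1: ✓.
F2: fails — Ruw but no z with Ruz and Rzw.
F3: ✓.
F4: ✓.
Valid on: F1, F3, F4.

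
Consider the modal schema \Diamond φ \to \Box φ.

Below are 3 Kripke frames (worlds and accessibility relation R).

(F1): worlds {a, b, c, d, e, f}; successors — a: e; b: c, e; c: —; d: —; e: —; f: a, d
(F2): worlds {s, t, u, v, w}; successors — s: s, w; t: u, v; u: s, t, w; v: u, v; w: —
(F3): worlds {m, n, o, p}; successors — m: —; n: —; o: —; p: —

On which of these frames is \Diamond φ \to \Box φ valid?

(F3)

This is the axiom for partial functionality; its first-order frame correspondent is \forall x \forall y \forall z (Rxy \wedge Rxz \to y = z).
(F1): fails — b sees both c and e.
(F2): fails — s sees both s and w.
(F3): condition met.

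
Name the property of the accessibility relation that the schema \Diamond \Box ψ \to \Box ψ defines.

the Euclidean property

This is a form of the 5 axiom.
It corresponds to the Euclidean property: \forall x \forall y \forall z (Rxy \wedge Rxz \to Ryz).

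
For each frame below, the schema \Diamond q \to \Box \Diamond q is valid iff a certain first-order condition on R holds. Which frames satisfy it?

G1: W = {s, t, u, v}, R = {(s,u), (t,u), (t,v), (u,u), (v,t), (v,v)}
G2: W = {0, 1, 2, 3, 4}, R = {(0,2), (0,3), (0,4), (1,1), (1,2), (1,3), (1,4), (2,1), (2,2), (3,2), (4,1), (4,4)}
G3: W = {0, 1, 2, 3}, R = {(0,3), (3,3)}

G3

This is the axiom for the Euclidean property; its first-order frame correspondent is \forall x \forall y \forall z (Rxy \wedge Rxz \to Ryz).
G1: fails — Rtv and Rtu but not Rvu.
G2: fails — R02 and R04 but not R24.
G3: ✓.
Valid on: G3.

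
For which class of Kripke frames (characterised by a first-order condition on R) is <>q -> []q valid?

This is the CD axiom.
It corresponds to partial functionality: forall x forall y forall z (Rxy & Rxz -> y = z).

partial functionality: forall x forall y forall z (Rxy & Rxz -> y = z)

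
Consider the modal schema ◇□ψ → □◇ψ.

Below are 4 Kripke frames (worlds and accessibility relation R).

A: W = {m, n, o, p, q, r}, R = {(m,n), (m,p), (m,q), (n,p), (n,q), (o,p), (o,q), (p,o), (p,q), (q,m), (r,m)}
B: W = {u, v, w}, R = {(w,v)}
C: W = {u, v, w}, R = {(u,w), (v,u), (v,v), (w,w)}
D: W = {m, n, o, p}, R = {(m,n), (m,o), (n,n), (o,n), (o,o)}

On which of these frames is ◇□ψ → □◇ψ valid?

Frame correspondent (Sahlqvist): ∀x ∀y ∀z (Rxy ∧ Rxz → ∃w (Ryw ∧ Rzw)) — i.e. convergence.
A: fails — Rmq and Rmn but q and n have no common successor.
B: fails — Rwv and Rwv but v and v have no common successor.
C: fails — Rvu and Rvv but u and v have no common successor.
D: ✓.

D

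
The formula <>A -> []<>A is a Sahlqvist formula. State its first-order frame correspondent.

Suppose ◇A→□◇A is valid. Take Rxy, Rxz and set V(A)={y}. Then ◇A at x, so □◇A at x, so ◇A at z, so some w with Rzw has A; w=y, i.e. Rzy. By symmetry of the argument, Ryz.
Conversely, any frame satisfying forall x forall y forall z (Rxy & Rxz -> Ryz) validates the schema.
Frame condition: forall x forall y forall z (Rxy & Rxz -> Ryz).

The Euclidean property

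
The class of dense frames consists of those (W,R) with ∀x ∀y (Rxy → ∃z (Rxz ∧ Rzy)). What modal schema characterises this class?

This is density; the standard corresponding axiom is C4: □□s → □s.

□□s → □s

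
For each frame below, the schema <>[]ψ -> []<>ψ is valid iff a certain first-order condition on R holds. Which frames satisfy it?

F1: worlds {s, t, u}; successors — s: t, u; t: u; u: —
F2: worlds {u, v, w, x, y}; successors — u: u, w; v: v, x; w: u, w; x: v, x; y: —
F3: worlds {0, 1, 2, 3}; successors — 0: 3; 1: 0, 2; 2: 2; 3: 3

Frame correspondent (Sahlqvist): forall x forall y forall z (Rxy & Rxz -> exists w (Ryw & Rzw)) — i.e. convergence.
F1: fails — Rsu and Rsu but u and u have no common successor.
F2: condition met.
F3: fails — R10 and R12 but 0 and 2 have no common successor.

F2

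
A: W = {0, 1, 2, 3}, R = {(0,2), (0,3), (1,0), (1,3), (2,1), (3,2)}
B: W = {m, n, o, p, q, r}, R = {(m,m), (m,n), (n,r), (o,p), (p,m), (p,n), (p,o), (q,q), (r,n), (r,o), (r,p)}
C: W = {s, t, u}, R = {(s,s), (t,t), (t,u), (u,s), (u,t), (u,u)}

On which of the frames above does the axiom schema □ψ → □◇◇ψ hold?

Frame correspondent (Sahlqvist): ∀x ∀z (xRz → ∃w (xRw ∧ zR²w)) — i.e. a generalized confluence (Geach) condition.
A: fails — 0R3 but no w with 0Rw and 3R²w.
B: condition met.
C: condition met.

B, C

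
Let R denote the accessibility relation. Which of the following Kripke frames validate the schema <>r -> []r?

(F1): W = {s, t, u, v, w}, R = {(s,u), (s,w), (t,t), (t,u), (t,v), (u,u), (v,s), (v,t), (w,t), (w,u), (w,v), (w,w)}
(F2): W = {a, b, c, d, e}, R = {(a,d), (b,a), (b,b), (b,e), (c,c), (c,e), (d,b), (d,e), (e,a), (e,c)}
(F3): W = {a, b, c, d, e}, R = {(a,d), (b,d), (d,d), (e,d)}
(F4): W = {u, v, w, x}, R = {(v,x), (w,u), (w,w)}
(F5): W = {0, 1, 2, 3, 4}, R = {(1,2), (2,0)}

(F3), (F5)

This is the axiom for partial functionality; its first-order frame correspondent is forall x forall y forall z (Rxy & Rxz -> y = z).
(F1): fails — s sees both u and w.
(F2): fails — b sees both a and b.
(F3): holds.
(F4): fails — w sees both u and w.
(F5): holds.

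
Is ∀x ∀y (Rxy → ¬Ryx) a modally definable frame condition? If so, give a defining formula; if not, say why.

Not modally definable

If a class were modally definable it would be closed under surjective bounded morphisms (Goldblatt–Thomason).
The 3-cycle (worlds s,t,u with s→t→u→s) is asymmetric. Mapping every world to a single reflexive point • is a surjective bounded morphism, and the reflexive point is not asymmetric (R•• but asymmetry requires ¬R••).
Hence asymmetry is not modally definable.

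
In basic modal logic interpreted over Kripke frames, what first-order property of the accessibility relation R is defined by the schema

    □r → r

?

This schema is the T axiom.
Its frame correspondent is reflexivity — ∀x Rxx.

Reflexivity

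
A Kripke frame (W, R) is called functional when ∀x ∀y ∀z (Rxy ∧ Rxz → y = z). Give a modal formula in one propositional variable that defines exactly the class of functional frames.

A defining formula is ◇p → □p (the CD axiom).
Suppose ◇p→□p is valid. Take Rxy, Rxz and set V(p)={y}. Then ◇p at x, so □p at x, so p at z, i.e. z=y.

◇p → □p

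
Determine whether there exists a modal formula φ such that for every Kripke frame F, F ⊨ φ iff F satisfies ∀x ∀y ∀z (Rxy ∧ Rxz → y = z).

The condition is partial functionality. A defining modal formula is ◇r → □r.
Suppose ◇r→□r is valid. Take Rxy, Rxz and set V(r)={y}. Then ◇r at x, so □r at x, so r at z, i.e. z=y.

Yes — defined by ◇r → □r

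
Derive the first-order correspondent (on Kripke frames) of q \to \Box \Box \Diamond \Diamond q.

\forall x \forall z (x R^2 z \to \exists w (x = w \wedge z R^2 w))

This is a Sahlqvist (Geach-type) schema ◇^0□^0q → □^2◇^2q.
Minimal-valuation argument: fix x; take any y with xR^0y and any z with xR^2z. Set V(q) to the set of worlds R-reachable from y in exactly 0 steps. Then □^0q holds at y, so the antecedent holds at x; validity forces ◇^2q at z, giving a w with zR^2w and yR^0w.
First-order correspondent: \forall x \forall z (x R^2 z \to \exists w (x = w \wedge z R^2 w)).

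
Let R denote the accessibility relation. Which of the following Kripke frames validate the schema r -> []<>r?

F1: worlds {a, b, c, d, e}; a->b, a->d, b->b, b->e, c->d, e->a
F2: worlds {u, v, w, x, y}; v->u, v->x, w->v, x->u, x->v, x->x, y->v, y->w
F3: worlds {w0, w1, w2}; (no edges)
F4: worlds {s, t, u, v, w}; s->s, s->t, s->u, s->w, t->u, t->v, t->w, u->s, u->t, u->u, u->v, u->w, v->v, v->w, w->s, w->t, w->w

F3

This is the axiom for symmetry; its first-order frame correspondent is forall x forall y (Rxy -> Ryx).
F1: fails — Rcd but not Rdc.
F2: fails — Rvu but not Ruv.
F3: holds.
F4: fails — Ruv but not Rvu.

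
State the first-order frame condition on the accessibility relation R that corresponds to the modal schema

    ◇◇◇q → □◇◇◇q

This is a Sahlqvist (Geach-type) schema ◇^3□^0q → □^1◇^3q.
Minimal-valuation argument: fix x; take any y with xR^3y and any z with xR^1z. Set V(q) to the set of worlds R-reachable from y in exactly 0 steps. Then □^0q holds at y, so the antecedent holds at x; validity forces ◇^3q at z, giving a w with zR^3w and yR^0w.
First-order correspondent: ∀x ∀y ∀z ((xR³y ∧ xRz) → ∃w (y = w ∧ zR³w)).

∀x ∀y ∀z ((xR³y ∧ xRz) → ∃w (y = w ∧ zR³w))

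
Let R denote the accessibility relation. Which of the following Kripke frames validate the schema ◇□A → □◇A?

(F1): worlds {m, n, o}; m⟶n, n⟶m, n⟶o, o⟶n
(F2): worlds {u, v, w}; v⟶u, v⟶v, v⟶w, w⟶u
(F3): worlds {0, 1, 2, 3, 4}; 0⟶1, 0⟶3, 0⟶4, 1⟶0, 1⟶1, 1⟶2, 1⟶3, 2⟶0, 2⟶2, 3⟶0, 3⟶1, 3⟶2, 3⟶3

(F1)

Frame correspondent (Sahlqvist): ∀x ∀y ∀z (Rxy ∧ Rxz → ∃w (Ryw ∧ Rzw)) — i.e. convergence.
(F1): condition met.
(F2): fails — Rvu and Rvu but u and u have no common successor.
(F3): fails — R01 and R04 but 1 and 4 have no common successor.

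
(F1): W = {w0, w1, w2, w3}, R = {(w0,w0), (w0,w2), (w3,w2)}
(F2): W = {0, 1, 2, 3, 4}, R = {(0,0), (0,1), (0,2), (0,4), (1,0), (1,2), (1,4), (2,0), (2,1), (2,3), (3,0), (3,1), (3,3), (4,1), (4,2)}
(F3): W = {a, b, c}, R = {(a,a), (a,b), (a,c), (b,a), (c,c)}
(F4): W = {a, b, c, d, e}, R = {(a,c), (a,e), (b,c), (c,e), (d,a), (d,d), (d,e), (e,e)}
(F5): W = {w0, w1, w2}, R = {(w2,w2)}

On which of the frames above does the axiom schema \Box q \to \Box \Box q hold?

The schema corresponds to transitivity: \forall x \forall y \forall z (Rxy \wedge Ryz \to Rxz).
(F1): condition met.
(F2): fails — R10 and R01 but not R11.
(F3): fails — Rba and Rab but not Rbb.
(F4): fails — Rbc and Rce but not Rbe.
(F5): condition met.
Valid on: (F1), (F5).

(F1), (F5)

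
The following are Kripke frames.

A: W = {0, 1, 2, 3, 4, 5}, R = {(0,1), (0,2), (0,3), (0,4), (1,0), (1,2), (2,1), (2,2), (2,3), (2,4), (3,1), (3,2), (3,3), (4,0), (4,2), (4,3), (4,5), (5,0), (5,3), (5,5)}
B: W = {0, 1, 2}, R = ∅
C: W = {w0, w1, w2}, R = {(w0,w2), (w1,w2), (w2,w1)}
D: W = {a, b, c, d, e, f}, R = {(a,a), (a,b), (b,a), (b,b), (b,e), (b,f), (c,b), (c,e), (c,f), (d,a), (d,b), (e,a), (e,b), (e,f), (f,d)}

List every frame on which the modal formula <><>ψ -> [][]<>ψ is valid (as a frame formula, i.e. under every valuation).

B

Frame correspondent (Sahlqvist): forall x forall y forall z ((x R^2 y & x R^2 z) -> exists w (y = w & zRw)) — i.e. a generalized confluence (Geach) condition.
A: fails — 0R²0, 0R²0 but no w with 0=w and 0Rw.
B: holds.
C: fails — w0R²w1, w0R²w1 but no w with w1=w and w1Rw.
D: fails — aR²a, aR²f but no w with a=w and fRw.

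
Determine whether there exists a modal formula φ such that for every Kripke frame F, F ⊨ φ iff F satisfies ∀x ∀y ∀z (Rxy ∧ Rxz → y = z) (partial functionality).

Yes — defined by ◇r → □r

This is a Sahlqvist condition; the CD axiom ◇r → □r defines it.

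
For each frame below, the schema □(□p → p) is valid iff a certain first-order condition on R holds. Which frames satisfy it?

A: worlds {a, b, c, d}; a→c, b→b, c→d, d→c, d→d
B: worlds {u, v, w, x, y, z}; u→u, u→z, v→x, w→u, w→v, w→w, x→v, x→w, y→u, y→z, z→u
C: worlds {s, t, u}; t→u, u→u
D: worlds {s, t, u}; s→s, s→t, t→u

C

This is the axiom for shift-reflexivity; its first-order frame correspondent is ∀x ∀y (Rxy → Ryy).
A: fails — Rdc but not Rcc.
B: fails — Ruz but not Rzz.
C: holds.
D: fails — Rtu but not Ruu.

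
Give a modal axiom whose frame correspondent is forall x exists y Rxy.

□s → ◇s

The condition is seriality. The D schema □s → ◇s defines it.
Suppose □s→◇s is valid. At any x set V(s)=W. Then □s at x, so ◇s at x, so x has a successor.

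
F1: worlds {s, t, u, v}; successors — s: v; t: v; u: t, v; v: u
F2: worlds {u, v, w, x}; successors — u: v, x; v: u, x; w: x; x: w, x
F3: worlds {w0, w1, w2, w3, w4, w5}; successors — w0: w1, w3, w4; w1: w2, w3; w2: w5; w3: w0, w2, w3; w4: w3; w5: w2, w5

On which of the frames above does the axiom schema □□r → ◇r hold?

The schema corresponds to a generalized confluence (Geach) condition: ∀x ∃w (xR²w ∧ xRw).
F1: fails — at s but no w with sR²w and sRw.
F2: ✓.
F3: ✓.

F2, F3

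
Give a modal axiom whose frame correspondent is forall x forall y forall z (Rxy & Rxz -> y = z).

A defining formula is ◇q → □q (the CD axiom).
Suppose ◇q→□q is valid. Take Rxy, Rxz and set V(q)={y}. Then ◇q at x, so □q at x, so q at z, i.e. z=y.

◇q → □q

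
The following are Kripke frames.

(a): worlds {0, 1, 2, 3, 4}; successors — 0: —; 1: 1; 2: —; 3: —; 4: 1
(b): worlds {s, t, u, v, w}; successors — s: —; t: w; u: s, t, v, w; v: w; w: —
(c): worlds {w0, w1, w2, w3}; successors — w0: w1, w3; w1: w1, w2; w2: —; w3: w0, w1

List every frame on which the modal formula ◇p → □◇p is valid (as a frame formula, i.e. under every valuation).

(a)

This is the axiom for the Euclidean property; its first-order frame correspondent is ∀x ∀y ∀z (Rxy ∧ Rxz → Ryz).
(a): satisfies the condition.
(b): fails — Rtw and Rtw but not Rww.
(c): fails — Rw0w1 and Rw0w3 but not Rw1w3.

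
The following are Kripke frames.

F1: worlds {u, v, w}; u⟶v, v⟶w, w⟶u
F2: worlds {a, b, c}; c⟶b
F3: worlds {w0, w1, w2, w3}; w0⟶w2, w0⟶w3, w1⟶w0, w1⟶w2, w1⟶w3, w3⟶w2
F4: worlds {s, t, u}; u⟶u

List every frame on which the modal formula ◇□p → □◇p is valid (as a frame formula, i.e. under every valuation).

F1, F4

This is the axiom for convergence; its first-order frame correspondent is ∀x ∀y ∀z (Rxy ∧ Rxz → ∃w (Ryw ∧ Rzw)).
F1: condition met.
F2: fails — Rcb and Rcb but b and b have no common successor.
F3: fails — Rw0w2 and Rw0w2 but w2 and w2 have no common successor.
F4: condition met.
Valid on: F1, F4.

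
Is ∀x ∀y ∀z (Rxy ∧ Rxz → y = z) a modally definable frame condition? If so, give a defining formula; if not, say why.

Yes — defined by ◇q → □q

This is a Sahlqvist condition; the CD axiom ◇q → □q defines it.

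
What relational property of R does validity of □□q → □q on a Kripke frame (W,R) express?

density: ∀x ∀y (Rxy → ∃z (Rxz ∧ Rzy))

This schema is the C4 axiom.
Its frame correspondent is density — ∀x ∀y (Rxy → ∃z (Rxz ∧ Rzy)).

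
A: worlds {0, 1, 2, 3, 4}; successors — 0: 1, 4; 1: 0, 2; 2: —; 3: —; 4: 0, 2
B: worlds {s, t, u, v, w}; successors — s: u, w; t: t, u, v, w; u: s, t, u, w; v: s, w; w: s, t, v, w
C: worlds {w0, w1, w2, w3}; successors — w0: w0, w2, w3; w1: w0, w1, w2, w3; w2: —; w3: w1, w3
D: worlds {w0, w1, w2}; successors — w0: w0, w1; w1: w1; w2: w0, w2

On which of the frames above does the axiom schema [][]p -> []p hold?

The schema corresponds to density: forall x forall y (Rxy -> exists z (Rxz & Rzy)).
A: fails — R10 but no z with R1z and Rz0.
B: holds.
C: holds.
D: holds.

B, C, D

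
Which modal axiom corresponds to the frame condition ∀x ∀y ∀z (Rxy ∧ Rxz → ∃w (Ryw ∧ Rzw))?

◇□ψ → □◇ψ

A defining formula is ◇□ψ → □◇ψ (the .2 axiom).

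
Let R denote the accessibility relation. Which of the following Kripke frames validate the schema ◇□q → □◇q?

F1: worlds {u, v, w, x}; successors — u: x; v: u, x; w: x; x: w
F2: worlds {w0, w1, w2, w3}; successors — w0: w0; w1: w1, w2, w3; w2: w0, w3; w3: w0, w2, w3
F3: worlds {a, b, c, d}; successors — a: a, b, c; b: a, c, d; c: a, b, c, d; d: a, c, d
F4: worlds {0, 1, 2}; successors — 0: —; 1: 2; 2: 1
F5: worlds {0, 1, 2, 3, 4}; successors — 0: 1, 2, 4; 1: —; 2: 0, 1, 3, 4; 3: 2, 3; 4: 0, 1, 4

F2, F3, F4

The schema corresponds to convergence: ∀x ∀y ∀z (Rxy ∧ Rxz → ∃w (Ryw ∧ Rzw)).
F1: fails — Rvu and Rvx but u and x have no common successor.
F2: holds.
F3: holds.
F4: holds.
F5: fails — R02 and R01 but 2 and 1 have no common successor.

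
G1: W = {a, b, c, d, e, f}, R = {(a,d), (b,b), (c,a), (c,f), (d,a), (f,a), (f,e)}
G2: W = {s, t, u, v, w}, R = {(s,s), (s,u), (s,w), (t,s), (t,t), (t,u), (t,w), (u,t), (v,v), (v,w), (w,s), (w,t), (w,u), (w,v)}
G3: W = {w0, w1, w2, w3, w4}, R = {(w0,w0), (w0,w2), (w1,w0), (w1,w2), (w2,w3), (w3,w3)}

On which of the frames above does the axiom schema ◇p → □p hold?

none

Frame correspondent (Sahlqvist): ∀x ∀y ∀z (Rxy ∧ Rxz → y = z) — i.e. partial functionality.
G1: fails — c sees both a and f.
G2: fails — s sees both s and u.
G3: fails — w0 sees both w0 and w2.
Valid on no frame.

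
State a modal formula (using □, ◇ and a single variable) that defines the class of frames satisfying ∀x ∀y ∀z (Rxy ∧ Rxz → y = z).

◇s → □s

This is partial functionality; the standard corresponding axiom is CD: ◇s → □s.
Suppose ◇s→□s is valid. Take Rxy, Rxz and set V(s)={y}. Then ◇s at x, so □s at x, so s at z, i.e. z=y.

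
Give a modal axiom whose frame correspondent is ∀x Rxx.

This is reflexivity; the standard corresponding axiom is T: □ψ → ψ.
Suppose □ψ→ψ is valid. At any x set V(ψ)={w : Rxw}. Then □ψ holds at x, so ψ holds at x, i.e. Rxx.

□ψ → ψ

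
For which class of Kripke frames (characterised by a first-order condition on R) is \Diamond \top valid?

◇⊤ holds at w iff w has a successor, so frame-validity of ◇⊤ is exactly seriality. Equivalently via □A → ◇A:
Suppose □A→◇A is valid. At any x set V(A)=W. Then □A at x, so ◇A at x, so x has a successor.
Conversely, on a frame with seriality the schema holds at every world under every valuation.
Frame condition: \forall x \exists y Rxy.

seriality: \forall x \exists y Rxy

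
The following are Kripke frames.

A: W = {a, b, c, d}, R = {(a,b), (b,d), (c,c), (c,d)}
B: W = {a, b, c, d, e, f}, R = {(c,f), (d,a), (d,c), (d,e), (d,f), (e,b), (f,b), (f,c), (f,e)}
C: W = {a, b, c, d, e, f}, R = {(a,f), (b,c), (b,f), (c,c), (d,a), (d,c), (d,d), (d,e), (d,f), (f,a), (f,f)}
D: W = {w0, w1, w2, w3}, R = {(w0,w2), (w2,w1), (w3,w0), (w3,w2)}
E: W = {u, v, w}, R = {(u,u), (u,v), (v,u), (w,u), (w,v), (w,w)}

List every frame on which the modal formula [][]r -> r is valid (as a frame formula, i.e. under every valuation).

The schema corresponds to a generalized confluence (Geach) condition: forall x exists w (x R^2 w & x = w).
A: fails — at a but no w with aR²w and a=w.
B: fails — at a but no w with aR²w and a=w.
C: fails — at b but no w with bR²w and b=w.
D: fails — at w0 but no w with w0R²w and w0=w.
E: holds.
Valid on: E.

E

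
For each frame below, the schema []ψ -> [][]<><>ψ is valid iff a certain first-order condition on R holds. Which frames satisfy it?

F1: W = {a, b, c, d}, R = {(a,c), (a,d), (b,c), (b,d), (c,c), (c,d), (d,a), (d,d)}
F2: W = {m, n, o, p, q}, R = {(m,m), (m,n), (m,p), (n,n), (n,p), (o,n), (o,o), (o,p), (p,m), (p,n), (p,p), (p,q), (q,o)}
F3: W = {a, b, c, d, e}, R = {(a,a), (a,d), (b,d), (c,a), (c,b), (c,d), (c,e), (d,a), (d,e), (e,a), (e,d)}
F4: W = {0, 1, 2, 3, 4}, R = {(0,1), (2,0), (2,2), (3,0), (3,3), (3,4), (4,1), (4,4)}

Frame correspondent (Sahlqvist): forall x forall z (x R^2 z -> exists w (xRw & z R^2 w)) — i.e. a generalized confluence (Geach) condition.
F1: satisfies the condition.
F2: fails — qR²n but no w with qRw and nR²w.
F3: satisfies the condition.
F4: fails — 2R²0 but no w with 2Rw and 0R²w.
Valid on: F1, F3.

F1, F3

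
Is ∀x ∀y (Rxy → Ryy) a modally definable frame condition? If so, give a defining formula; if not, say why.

Yes, by □(□r → r)

This is a Sahlqvist condition; the T□ axiom □(□r → r) defines it.
Suppose □(□r→r) is valid. Take Rxy and set V(r)={w : Ryw}. Then at y, □r holds; since □(□r→r) at x, □r→r at y, so r at y, i.e. Ryy.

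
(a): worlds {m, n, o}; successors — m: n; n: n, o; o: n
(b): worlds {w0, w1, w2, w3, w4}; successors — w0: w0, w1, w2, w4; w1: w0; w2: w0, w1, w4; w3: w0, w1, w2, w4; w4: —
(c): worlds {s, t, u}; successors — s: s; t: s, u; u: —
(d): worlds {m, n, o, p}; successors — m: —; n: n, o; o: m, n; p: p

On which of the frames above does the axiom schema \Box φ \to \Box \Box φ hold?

(c)

This is the axiom for transitivity; its first-order frame correspondent is \forall x \forall y \forall z (Rxy \wedge Ryz \to Rxz).
(a): fails — Ron and Rno but not Roo.
(b): fails — Rw1w0 and Rw0w4 but not Rw1w4.
(c): satisfies the condition.
(d): fails — Ron and Rno but not Roo.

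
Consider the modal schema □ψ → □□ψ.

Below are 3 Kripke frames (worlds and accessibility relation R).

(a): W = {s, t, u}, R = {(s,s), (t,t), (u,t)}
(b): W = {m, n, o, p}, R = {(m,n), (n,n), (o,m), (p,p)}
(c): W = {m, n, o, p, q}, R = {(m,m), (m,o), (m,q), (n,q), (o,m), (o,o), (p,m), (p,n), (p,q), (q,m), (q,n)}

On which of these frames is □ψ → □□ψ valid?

(a)

Frame correspondent (Sahlqvist): ∀x ∀y ∀z (Rxy ∧ Ryz → Rxz) — i.e. transitivity.
(a): holds.
(b): fails — Rom and Rmn but not Ron.
(c): fails — Rom and Rmq but not Roq.
Valid on: (a).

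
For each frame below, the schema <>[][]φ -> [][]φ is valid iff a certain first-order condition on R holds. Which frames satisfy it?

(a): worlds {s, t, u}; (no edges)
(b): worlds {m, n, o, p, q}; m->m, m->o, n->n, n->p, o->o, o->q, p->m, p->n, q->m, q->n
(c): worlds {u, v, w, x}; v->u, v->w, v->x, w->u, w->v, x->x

(a)

This is the axiom for a generalized confluence (Geach) condition; its first-order frame correspondent is forall x forall y forall z ((xRy & x R^2 z) -> exists w (y R^2 w & z = w)).
(a): satisfies the condition.
(b): fails — oRq, oR²q but no w with qR²w and q=w.
(c): fails — vRu, vR²u but no t with uR²t and u=t.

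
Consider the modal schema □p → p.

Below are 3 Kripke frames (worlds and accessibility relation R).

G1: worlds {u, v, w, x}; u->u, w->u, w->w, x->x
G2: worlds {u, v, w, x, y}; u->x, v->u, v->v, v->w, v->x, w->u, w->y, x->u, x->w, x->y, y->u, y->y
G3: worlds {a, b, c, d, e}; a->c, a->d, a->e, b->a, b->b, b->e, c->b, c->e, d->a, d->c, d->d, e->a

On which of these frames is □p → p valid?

The schema corresponds to reflexivity: ∀x Rxx.
G1: fails — world v does not see itself.
G2: fails — world u does not see itself.
G3: fails — world a does not see itself.
Valid on no frame.

none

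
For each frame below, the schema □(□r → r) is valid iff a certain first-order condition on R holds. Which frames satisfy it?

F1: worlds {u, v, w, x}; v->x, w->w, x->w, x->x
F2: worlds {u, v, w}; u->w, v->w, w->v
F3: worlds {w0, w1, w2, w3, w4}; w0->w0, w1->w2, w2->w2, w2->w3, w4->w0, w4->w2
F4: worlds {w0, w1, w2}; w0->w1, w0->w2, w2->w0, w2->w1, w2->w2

F1

Frame correspondent (Sahlqvist): ∀x ∀y (Rxy → Ryy) — i.e. shift-reflexivity.
F1: holds.
F2: fails — Ruw but not Rww.
F3: fails — Rw2w3 but not Rw3w3.
F4: fails — Rw0w1 but not Rw1w1.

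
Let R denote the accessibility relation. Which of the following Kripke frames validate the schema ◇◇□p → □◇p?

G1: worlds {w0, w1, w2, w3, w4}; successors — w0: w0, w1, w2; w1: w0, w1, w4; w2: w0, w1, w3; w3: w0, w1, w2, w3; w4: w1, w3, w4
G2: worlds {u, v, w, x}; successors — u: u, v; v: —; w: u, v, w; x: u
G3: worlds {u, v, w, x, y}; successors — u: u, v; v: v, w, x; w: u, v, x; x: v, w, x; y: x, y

This is the axiom for a generalized confluence (Geach) condition; its first-order frame correspondent is ∀x ∀y ∀z ((xR²y ∧ xRz) → ∃w (yRw ∧ zRw)).
G1: holds.
G2: fails — uR²u, uRv but no t with uRt and vRt.
G3: holds.

G1, G3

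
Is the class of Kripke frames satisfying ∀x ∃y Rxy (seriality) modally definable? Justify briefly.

Yes — defined by □p → ◇p

Yes: it is seriality, defined by the D schema □p → ◇p.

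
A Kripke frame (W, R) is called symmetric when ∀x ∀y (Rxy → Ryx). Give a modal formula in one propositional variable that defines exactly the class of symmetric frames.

ψ → □◇ψ

A defining formula is ψ → □◇ψ (the B axiom).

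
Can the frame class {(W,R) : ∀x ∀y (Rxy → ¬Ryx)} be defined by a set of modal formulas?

No — not modally definable

Any modally definable frame class is closed under surjective bounded morphisms.
The 5-cycle (worlds s,t,u,v,w with s→t→u→v→w→s) is asymmetric. Mapping every world to a single reflexive point • is a surjective bounded morphism, and the reflexive point is not asymmetric (R•• but asymmetry requires ¬R••).
So the class is not modally definable.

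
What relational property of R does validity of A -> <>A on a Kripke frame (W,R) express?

reflexivity

This is a form of the T axiom.
Its frame correspondent is reflexivity — forall x Rxx.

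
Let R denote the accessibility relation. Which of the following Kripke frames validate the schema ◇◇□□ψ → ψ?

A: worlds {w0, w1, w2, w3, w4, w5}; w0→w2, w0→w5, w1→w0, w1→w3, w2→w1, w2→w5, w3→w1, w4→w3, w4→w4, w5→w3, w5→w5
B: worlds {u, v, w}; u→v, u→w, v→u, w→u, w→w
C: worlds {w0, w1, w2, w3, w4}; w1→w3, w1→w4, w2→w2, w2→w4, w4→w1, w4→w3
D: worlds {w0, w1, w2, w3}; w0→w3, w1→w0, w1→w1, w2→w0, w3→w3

B

Frame correspondent (Sahlqvist): ∀x ∀y (xR²y → ∃w (yR²w ∧ x = w)) — i.e. a generalized confluence (Geach) condition.
A: fails — w0R²w1 but no w with w1R²w and w0=w.
B: ✓.
C: fails — w1R²w3 but no w with w3R²w and w1=w.
D: fails — w0R²w3 but no w with w3R²w and w0=w.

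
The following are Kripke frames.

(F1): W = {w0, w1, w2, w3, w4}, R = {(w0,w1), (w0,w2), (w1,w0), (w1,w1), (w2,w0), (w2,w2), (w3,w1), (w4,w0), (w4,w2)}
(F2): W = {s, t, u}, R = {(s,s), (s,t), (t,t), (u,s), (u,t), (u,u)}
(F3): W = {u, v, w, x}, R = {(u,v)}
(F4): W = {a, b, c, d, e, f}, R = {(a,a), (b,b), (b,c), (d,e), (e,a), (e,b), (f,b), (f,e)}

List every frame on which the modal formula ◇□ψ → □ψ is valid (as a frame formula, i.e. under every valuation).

This is the axiom for the Euclidean property; its first-order frame correspondent is ∀x ∀y ∀z (Rxy ∧ Rxz → Ryz).
(F1): fails — Rw0w1 and Rw0w2 but not Rw1w2.
(F2): fails — Rst and Rss but not Rts.
(F3): fails — Ruv and Ruv but not Rvv.
(F4): fails — Rbc and Rbc but not Rcc.

none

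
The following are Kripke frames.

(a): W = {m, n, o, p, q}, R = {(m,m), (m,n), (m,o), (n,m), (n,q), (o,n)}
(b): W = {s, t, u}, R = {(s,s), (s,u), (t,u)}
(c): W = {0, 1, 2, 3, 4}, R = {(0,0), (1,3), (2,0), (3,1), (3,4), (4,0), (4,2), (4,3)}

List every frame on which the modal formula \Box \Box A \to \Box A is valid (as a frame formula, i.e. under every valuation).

none

Frame correspondent (Sahlqvist): \forall x \forall y (Rxy \to \exists z (Rxz \wedge Rzy)) — i.e. density.
(a): fails — Ron but no z with Roz and Rzn.
(b): fails — Rtu but no z with Rtz and Rzu.
(c): fails — R34 but no z with R3z and Rz4.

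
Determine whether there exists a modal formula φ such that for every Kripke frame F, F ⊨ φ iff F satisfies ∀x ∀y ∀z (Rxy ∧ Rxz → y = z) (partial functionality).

The condition is partial functionality. A defining modal formula is ◇p → □p.

Definable; ◇p → □p defines it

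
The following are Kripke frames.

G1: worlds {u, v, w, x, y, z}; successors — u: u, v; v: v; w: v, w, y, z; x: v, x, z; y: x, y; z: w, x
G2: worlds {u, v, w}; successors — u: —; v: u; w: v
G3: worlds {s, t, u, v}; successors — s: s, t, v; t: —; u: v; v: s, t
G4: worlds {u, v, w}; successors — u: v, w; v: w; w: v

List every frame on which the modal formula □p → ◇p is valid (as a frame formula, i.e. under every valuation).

G1, G4

The schema corresponds to seriality: ∀x ∃y Rxy.
G1: ✓.
G2: fails — world u has no successor.
G3: fails — world t has no successor.
G4: ✓.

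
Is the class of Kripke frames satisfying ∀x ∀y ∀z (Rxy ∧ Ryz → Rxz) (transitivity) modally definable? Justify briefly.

Yes — defined by □r → □□r

The condition is transitivity. A defining modal formula is □r → □□r.
Suppose □r→□□r is valid. Take Rxy, Ryz and set V(r)={w : Rxw}. Then □r at x, so □□r at x, so □r at y, so r at z, i.e. Rxz.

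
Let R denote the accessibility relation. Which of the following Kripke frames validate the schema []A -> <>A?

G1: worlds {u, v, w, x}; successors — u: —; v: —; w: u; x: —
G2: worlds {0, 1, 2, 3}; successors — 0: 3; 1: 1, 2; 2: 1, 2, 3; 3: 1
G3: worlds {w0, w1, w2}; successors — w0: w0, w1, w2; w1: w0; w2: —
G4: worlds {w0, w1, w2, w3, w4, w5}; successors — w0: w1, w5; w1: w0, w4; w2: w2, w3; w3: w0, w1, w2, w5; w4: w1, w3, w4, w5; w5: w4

The schema corresponds to seriality: forall x exists y Rxy.
G1: fails — world u has no successor.
G2: ✓.
G3: fails — world w2 has no successor.
G4: ✓.

G2, G4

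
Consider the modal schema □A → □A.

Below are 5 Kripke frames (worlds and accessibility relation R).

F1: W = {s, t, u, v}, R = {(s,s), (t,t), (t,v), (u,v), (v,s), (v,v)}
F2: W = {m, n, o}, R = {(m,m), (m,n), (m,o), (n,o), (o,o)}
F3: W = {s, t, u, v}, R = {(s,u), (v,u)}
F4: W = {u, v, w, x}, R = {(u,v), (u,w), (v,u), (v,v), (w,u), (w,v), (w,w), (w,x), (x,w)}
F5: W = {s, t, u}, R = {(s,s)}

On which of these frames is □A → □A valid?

F1, F2, F3, F4, F5

Frame correspondent (Sahlqvist): ∀x ∀z (xRz → ∃w (xRw ∧ z = w)) — i.e. a generalized confluence (Geach) condition.
F1: satisfies the condition.
F2: satisfies the condition.
F3: satisfies the condition.
F4: satisfies the condition.
F5: satisfies the condition.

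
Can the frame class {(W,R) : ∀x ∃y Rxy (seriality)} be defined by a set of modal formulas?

The condition is seriality. A defining modal formula is □r → ◇r.
Suppose □r→◇r is valid. At any x set V(r)=W. Then □r at x, so ◇r at x, so x has a successor.

Yes — defined by □r → ◇r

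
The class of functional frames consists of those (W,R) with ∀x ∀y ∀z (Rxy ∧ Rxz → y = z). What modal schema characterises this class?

This is partial functionality; the standard corresponding axiom is CD: ◇s → □s.

◇s → □s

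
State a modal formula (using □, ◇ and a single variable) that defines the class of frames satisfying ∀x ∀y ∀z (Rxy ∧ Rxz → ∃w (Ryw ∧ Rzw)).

The condition is convergence. The .2 schema ◇□q → □◇q defines it.

◇□q → □◇q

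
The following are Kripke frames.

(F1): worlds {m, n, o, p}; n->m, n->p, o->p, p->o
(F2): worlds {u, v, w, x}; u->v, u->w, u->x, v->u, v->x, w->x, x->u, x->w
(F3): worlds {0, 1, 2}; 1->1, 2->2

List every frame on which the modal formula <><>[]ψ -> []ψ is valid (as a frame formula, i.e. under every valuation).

(F3)

The schema corresponds to a generalized confluence (Geach) condition: forall x forall y forall z ((x R^2 y & xRz) -> exists w (yRw & z = w)).
(F1): fails — nR²o, nRm but no w with oRw and m=w.
(F2): fails — uR²w, uRv but no t with wRt and v=t.
(F3): satisfies the condition.
Valid on: (F3).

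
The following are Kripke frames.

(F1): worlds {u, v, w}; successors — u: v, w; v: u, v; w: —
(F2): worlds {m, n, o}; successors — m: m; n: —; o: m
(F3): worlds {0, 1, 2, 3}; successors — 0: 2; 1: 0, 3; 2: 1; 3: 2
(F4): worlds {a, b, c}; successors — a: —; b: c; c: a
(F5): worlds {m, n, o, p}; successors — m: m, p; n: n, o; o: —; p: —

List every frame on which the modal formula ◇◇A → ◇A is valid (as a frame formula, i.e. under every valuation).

(F2), (F5)

This is the axiom for transitivity; its first-order frame correspondent is ∀x ∀y ∀z (Rxy ∧ Ryz → Rxz).
(F1): fails — Ruv and Rvu but not Ruu.
(F2): holds.
(F3): fails — R10 and R02 but not R12.
(F4): fails — Rbc and Rca but not Rba.
(F5): holds.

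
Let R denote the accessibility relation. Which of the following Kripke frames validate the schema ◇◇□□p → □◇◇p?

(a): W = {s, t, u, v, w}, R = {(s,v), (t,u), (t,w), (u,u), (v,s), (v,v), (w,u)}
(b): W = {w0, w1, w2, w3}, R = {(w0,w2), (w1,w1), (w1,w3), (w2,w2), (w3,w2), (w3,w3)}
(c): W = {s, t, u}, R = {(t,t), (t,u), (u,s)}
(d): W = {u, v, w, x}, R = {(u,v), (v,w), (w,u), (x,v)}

Frame correspondent (Sahlqvist): ∀x ∀y ∀z ((xR²y ∧ xRz) → ∃w (yR²w ∧ zR²w)) — i.e. a generalized confluence (Geach) condition.
(a): holds.
(b): holds.
(c): fails — tR²s, tRt but no w with sR²w and tR²w.
(d): fails — uR²w, uRv but no t with wR²t and vR²t.
Valid on: (a), (b).

(a), (b)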